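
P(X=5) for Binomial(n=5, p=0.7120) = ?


C(5,5) = 1
p^5 = 0.182978
(1-p)^0 = 1.000000
P = 1 * 0.182978 * 1.000000 = 0.1830

P(X=5) = 0.1830


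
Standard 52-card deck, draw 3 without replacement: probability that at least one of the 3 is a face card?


P(at least one) = 1 - P(none)
P(none) = (40/52) × (39/51) × (38/50) = 0.447059
P(at least one) = 1 - 0.447059 = 0.5529

P = 0.5529


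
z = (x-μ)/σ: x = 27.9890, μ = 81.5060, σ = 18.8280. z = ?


z = (27.9890 - 81.5060)/18.8280
= -53.5170/18.8280
= -2.8424

z = -2.8424


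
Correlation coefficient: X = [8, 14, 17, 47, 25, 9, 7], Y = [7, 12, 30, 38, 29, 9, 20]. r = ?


Mean X = 18.1429, Mean Y = 20.7143
SD X = 13.141304, SD Y = 11.054595
Cov = 119.326531
r = 119.326531/(13.141304*11.054595) = 0.8214

r = 0.8214


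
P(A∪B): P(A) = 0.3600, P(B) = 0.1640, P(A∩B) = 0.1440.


P(A∪B) = 0.3600 + 0.1640 - 0.1440
= 0.5240 - 0.1440
= 0.3800

P(A∪B) = 0.3800


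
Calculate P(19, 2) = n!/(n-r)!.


P(19,2) = 19!/17!
= 121645100408832000/355687428096000
= 342

P(19,2) = 342


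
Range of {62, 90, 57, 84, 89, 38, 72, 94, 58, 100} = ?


Max = 100, Min = 38
Range = 100 - 38 = 62

Range = 62


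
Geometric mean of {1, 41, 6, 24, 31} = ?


Product = 1 × 41 × 6 × 24 × 31 = 183024
GM = 183024^(1/5) = 11.2850

GM = 11.2850


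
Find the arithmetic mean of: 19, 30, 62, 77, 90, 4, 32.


Sum = 19 + 30 + 62 + 77 + 90 + 4 + 32 = 314
n = 7
Mean = 314/7 = 44.8571

Mean = 44.8571


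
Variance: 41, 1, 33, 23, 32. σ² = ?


Mean = 26.0000
Squared deviations: 225.0000, 625.0000, 49.0000, 9.0000, 36.0000
Sum = 944.0000
Variance = 944.0000/5 = 188.8000

Variance = 188.8000


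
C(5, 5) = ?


C(5,5) = 5!/(5! × 0!)
= 120/(120 × 1)
= 1

C(5,5) = 1


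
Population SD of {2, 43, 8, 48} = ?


Mean = 25.2500
Variance = 417.6875
SD = sqrt(417.6875) = 20.4374

SD = 20.4374


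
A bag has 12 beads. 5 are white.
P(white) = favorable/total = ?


P = 5/12 = 0.4167

P = 0.4167


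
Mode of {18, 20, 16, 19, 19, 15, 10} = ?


Frequencies: 10:1, 15:1, 16:1, 18:1, 19:2, 20:1
Max frequency = 2
Mode = 19

Mode = 19


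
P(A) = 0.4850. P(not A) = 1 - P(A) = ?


P(not A) = 1 - 0.4850 = 0.5150

P(not A) = 0.5150


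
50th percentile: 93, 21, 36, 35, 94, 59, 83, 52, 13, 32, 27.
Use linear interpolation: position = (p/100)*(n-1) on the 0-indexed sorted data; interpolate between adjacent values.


Sorted: 13, 21, 27, 32, 35, 36, 52, 59, 83, 93, 94
n = 11
Index = 50/100 * 10 = 5.0000
Lower = data[5] = 36, Upper = data[6] = 52
P50 = 36 + 0*(16) = 36.0000

P50 = 36.0000


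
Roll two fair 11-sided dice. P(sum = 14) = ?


Total outcomes = 11×11 = 121
Favorable (sum = 14): 9
P = 9/121 = 0.0744

P = 0.0744


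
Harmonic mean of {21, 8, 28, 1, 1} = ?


Sum of reciprocals = 1/21 + 1/8 + 1/28 + 1/1 + 1/1 = 2.208333
HM = 5/2.208333 = 2.2642

HM = 2.2642


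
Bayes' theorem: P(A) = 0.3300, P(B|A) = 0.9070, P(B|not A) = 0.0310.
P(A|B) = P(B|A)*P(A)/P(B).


P(B) = P(B|A)*P(A) + P(B|A')*P(A')
= 0.9070*0.3300 + 0.0310*0.6700
= 0.299310 + 0.020770 = 0.320080
P(A|B) = 0.299310/0.320080 = 0.9351

P(A|B) = 0.9351


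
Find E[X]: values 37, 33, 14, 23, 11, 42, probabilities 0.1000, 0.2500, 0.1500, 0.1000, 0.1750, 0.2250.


E[X] = 37*0.1000 + 33*0.2500 + 14*0.1500 + 23*0.1000 + 11*0.1750 + 42*0.2250
= 3.7000 + 8.2500 + 2.1000 + 2.3000 + 1.9250 + 9.4500
= 27.7250

E[X] = 27.7250


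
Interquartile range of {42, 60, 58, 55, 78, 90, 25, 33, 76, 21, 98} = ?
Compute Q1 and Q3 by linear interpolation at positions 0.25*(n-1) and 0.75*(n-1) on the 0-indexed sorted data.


Sorted: 21, 25, 33, 42, 55, 58, 60, 76, 78, 90, 98
Q1 (25th %ile) = 37.5000
Q3 (75th %ile) = 77.0000
IQR = 77.0000 - 37.5000 = 39.5000

IQR = 39.5000


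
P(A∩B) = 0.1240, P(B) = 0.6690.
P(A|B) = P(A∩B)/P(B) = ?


P(A|B) = 0.1240/0.6690 = 0.1854

P(A|B) = 0.1854


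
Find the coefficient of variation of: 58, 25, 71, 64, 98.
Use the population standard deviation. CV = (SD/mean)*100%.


Mean = 63.2000
SD = 23.4896
CV = (23.4896/63.2000)*100 = 37.1670%

CV = 37.1670%


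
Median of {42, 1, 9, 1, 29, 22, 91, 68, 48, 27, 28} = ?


Sorted: 1, 1, 9, 22, 27, 28, 29, 42, 48, 68, 91
n = 11 (odd)
Middle value = 28

Median = 28


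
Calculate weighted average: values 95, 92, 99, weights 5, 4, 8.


Numerator = 95*5 + 92*4 + 99*8 = 1635
Denominator = 5 + 4 + 8 = 17
WM = 1635/17 = 96.1765

WM = 96.1765


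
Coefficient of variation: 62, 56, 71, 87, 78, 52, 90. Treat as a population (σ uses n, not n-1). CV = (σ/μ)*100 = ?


Mean = 70.8571
SD = 13.7988
CV = (13.7988/70.8571)*100 = 19.4742%

CV = 19.4742%


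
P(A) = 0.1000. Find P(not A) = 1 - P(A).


P(not A) = 1 - 0.1000 = 0.9000

P(not A) = 0.9000


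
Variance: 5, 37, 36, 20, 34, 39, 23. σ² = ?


Mean = 27.7143
Squared deviations: 515.9388, 86.2245, 68.6531, 59.5102, 39.5102, 127.3673, 22.2245
Sum = 919.4286
Variance = 919.4286/7 = 131.3469

Variance = 131.3469


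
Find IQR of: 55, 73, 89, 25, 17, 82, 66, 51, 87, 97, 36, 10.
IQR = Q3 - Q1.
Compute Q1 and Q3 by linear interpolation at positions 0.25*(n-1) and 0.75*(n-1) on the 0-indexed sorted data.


Sorted: 10, 17, 25, 36, 51, 55, 66, 73, 82, 87, 89, 97
Q1 (25th %ile) = 33.2500
Q3 (75th %ile) = 83.2500
IQR = 83.2500 - 33.2500 = 50.0000

IQR = 50.0000


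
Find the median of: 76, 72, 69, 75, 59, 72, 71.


Sorted: 59, 69, 71, 72, 72, 75, 76
n = 7 (odd)
Middle value = 72

Median = 72


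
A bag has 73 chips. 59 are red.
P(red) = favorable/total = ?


P = 59/73 = 0.8082

P = 0.8082


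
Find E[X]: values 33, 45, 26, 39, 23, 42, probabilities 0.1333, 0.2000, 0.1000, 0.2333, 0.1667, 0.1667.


E[X] = 33*0.1333 + 45*0.2000 + 26*0.1000 + 39*0.2333 + 23*0.1667 + 42*0.1667
= 4.3989 + 9.0000 + 2.6000 + 9.0987 + 3.8341 + 7.0014
= 35.9331

E[X] = 35.9331


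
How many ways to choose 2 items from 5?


C(5,2) = 5!/(2! × 3!)
= 120/(2 × 6)
= 10

C(5,2) = 10


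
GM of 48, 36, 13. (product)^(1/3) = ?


Product = 48 × 36 × 13 = 22464
GM = 22464^(1/3) = 28.2160

GM = 28.2160


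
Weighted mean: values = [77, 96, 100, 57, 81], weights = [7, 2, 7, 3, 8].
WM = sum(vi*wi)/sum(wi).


Numerator = 77*7 + 96*2 + 100*7 + 57*3 + 81*8 = 2250
Denominator = 7 + 2 + 7 + 3 + 8 = 27
WM = 2250/27 = 83.3333

WM = 83.3333


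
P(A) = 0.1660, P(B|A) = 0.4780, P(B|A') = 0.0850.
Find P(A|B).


P(B) = P(B|A)*P(A) + P(B|A')*P(A')
= 0.4780*0.1660 + 0.0850*0.8340
= 0.079348 + 0.070890 = 0.150238
P(A|B) = 0.079348/0.150238 = 0.5281

P(A|B) = 0.5281


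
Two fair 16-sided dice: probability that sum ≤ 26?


Total outcomes = 16×16 = 256
Favorable (sum ≤ 26): 235
P = 235/256 = 0.9180

P = 0.9180


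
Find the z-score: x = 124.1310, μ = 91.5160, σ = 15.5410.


z = (124.1310 - 91.5160)/15.5410
= 32.6150/15.5410
= 2.0986

z = 2.0986


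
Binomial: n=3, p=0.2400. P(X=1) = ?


C(3,1) = 3
p^1 = 0.240000
(1-p)^2 = 0.577600
P = 3 * 0.240000 * 0.577600 = 0.4159

P(X=1) = 0.4159


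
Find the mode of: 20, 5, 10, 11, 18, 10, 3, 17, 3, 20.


Frequencies: 3:2, 5:1, 10:2, 11:1, 17:1, 18:1, 20:2
Max frequency = 2
Mode = 3, 10, 20

Mode = 3, 10, 20


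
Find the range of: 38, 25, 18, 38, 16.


Max = 38, Min = 16
Range = 38 - 16 = 22

Range = 22


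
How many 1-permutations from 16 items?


P(16,1) = 16!/15!
= 20922789888000/1307674368000
= 16

P(16,1) = 16


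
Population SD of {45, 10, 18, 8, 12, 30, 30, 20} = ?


Mean = 21.6250
Variance = 139.4844
SD = sqrt(139.4844) = 11.8104

SD = 11.8104


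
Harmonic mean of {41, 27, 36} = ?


Sum of reciprocals = 1/41 + 1/27 + 1/36 = 0.089205
HM = 3/0.089205 = 33.6304

HM = 33.6304


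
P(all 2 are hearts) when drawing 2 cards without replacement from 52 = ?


P(all hearts) = (13/52) × (12/51)
= 0.0588

P = 0.0588


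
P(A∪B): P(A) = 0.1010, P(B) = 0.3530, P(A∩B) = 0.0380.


P(A∪B) = 0.1010 + 0.3530 - 0.0380
= 0.4540 - 0.0380
= 0.4160

P(A∪B) = 0.4160


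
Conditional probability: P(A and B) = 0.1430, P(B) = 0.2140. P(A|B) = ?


P(A|B) = 0.1430/0.2140 = 0.6682

P(A|B) = 0.6682


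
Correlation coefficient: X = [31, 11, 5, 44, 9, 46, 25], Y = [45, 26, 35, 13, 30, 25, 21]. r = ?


Mean X = 24.4286, Mean Y = 27.8571
SD X = 15.527461, SD Y = 9.478224
Cov = -55.795918
r = -55.795918/(15.527461*9.478224) = -0.3791

r = -0.3791


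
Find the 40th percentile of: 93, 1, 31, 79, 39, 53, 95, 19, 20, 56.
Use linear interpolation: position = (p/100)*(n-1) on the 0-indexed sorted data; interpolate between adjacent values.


Sorted: 1, 19, 20, 31, 39, 53, 56, 79, 93, 95
n = 10
Index = 40/100 * 9 = 3.6000
Lower = data[3] = 31, Upper = data[4] = 39
P40 = 31 + 0.6000*(8) = 35.8000

P40 = 35.8000


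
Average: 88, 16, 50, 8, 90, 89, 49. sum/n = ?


Sum = 88 + 16 + 50 + 8 + 90 + 89 + 49 = 390
n = 7
Mean = 390/7 = 55.7143

Mean = 55.7143


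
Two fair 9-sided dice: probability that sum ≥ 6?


Total outcomes = 9×9 = 81
Favorable (sum ≥ 6): 71
P = 71/81 = 0.8765

P = 0.8765


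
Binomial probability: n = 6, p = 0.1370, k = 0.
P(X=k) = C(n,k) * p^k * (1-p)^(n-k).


C(6,0) = 1
p^0 = 1.000000
(1-p)^6 = 0.413109
P = 1 * 1.000000 * 0.413109 = 0.4131

P(X=0) = 0.4131


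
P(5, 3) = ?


P(5,3) = 5!/2!
= 120/2
= 60

P(5,3) = 60


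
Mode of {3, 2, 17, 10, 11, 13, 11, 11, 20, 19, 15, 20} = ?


Frequencies: 2:1, 3:1, 10:1, 11:3, 13:1, 15:1, 17:1, 19:1, 20:2
Max frequency = 3
Mode = 11

Mode = 11


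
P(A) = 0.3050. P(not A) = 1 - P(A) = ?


P(not A) = 1 - 0.3050 = 0.6950

P(not A) = 0.6950


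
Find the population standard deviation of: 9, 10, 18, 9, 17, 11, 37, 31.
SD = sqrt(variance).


Mean = 17.7500
Variance = 100.6875
SD = sqrt(100.6875) = 10.0343

SD = 10.0343


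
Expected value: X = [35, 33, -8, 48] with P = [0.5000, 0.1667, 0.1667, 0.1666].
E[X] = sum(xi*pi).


E[X] = 35*0.5000 + 33*0.1667 - 8*0.1667 + 48*0.1666
= 17.5000 + 5.5011 - 1.3336 + 7.9968
= 29.6643

E[X] = 29.6643


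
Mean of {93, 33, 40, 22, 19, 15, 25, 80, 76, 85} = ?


Sum = 93 + 33 + 40 + 22 + 19 + 15 + 25 + 80 + 76 + 85 = 488
n = 10
Mean = 488/10 = 48.8000

Mean = 48.8000


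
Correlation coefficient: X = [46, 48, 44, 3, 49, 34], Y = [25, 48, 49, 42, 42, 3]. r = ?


Mean X = 37.3333, Mean Y = 34.8333
SD X = 16.121070, SD Y = 16.262602
Cov = 15.555556
r = 15.555556/(16.121070*16.262602) = 0.0593

r = 0.0593


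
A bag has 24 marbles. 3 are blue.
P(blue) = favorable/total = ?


P = 3/24 = 0.1250

P = 0.1250


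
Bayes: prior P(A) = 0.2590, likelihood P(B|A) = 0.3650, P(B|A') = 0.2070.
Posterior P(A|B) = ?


P(B) = P(B|A)*P(A) + P(B|A')*P(A')
= 0.3650*0.2590 + 0.2070*0.7410
= 0.094535 + 0.153387 = 0.247922
P(A|B) = 0.094535/0.247922 = 0.3813

P(A|B) = 0.3813


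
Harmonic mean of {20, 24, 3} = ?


Sum of reciprocals = 1/20 + 1/24 + 1/3 = 0.425000
HM = 3/0.425000 = 7.0588

HM = 7.0588


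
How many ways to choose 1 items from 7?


C(7,1) = 7!/(1! × 6!)
= 5040/(1 × 720)
= 7

C(7,1) = 7


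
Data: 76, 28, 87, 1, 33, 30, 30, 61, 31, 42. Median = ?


Sorted: 1, 28, 30, 30, 31, 33, 42, 61, 76, 87
n = 10 (even)
Middle values: 31 and 33
Median = (31+33)/2 = 32.0000

Median = 32.0000


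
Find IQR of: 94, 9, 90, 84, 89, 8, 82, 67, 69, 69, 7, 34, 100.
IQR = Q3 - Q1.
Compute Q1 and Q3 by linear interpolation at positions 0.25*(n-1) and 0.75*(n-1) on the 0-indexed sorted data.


Sorted: 7, 8, 9, 34, 67, 69, 69, 82, 84, 89, 90, 94, 100
Q1 (25th %ile) = 34.0000
Q3 (75th %ile) = 89.0000
IQR = 89.0000 - 34.0000 = 55.0000

IQR = 55.0000


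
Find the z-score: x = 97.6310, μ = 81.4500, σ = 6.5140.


z = (97.6310 - 81.4500)/6.5140
= 16.1810/6.5140
= 2.4840

z = 2.4840


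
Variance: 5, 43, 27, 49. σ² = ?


Mean = 31.0000
Squared deviations: 676.0000, 144.0000, 16.0000, 324.0000
Sum = 1160.0000
Variance = 1160.0000/4 = 290.0000

Variance = 290.0000


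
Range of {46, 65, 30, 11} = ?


Max = 65, Min = 11
Range = 65 - 11 = 54

Range = 54


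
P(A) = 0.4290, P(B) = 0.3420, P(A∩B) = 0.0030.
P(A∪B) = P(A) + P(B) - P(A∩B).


P(A∪B) = 0.4290 + 0.3420 - 0.0030
= 0.7710 - 0.0030
= 0.7680

P(A∪B) = 0.7680


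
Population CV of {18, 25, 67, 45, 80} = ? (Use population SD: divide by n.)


Mean = 47.0000
SD = 23.7403
CV = (23.7403/47.0000)*100 = 50.5112%

CV = 50.5112%


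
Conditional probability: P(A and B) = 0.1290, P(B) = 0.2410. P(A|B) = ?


P(A|B) = 0.1290/0.2410 = 0.5353

P(A|B) = 0.5353


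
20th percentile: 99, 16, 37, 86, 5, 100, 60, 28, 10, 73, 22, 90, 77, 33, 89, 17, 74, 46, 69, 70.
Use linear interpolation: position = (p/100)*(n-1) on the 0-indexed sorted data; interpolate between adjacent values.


Sorted: 5, 10, 16, 17, 22, 28, 33, 37, 46, 60, 69, 70, 73, 74, 77, 86, 89, 90, 99, 100
n = 20
Index = 20/100 * 19 = 3.8000
Lower = data[3] = 17, Upper = data[4] = 22
P20 = 17 + 0.8000*(5) = 21.0000

P20 = 21.0000


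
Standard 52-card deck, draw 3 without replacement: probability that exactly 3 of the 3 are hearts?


Hypergeometric: P(X=3) = C(13,3)·C(39,0) / C(52,3)
= 286 × 1 / 22100
= 286/22100 = 0.0129

P = 0.0129


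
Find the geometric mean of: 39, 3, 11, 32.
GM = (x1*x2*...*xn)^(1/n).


Product = 39 × 3 × 11 × 32 = 41184
GM = 41184^(1/4) = 14.2456

GM = 14.2456


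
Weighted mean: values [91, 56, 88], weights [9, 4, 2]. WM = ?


Numerator = 91*9 + 56*4 + 88*2 = 1219
Denominator = 9 + 4 + 2 = 15
WM = 1219/15 = 81.2667

WM = 81.2667


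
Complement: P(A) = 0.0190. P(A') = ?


P(not A) = 1 - 0.0190 = 0.9810

P(not A) = 0.9810


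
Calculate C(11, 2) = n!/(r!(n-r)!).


C(11,2) = 11!/(2! × 9!)
= 39916800/(2 × 362880)
= 55

C(11,2) = 55


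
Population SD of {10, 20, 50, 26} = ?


Mean = 26.5000
Variance = 216.7500
SD = sqrt(216.7500) = 14.7224

SD = 14.7224


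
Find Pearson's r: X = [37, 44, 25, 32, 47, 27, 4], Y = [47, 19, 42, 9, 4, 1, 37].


Mean X = 30.8571, Mean Y = 22.7143
SD X = 13.324827, SD Y = 17.685460
Cov = -90.040816
r = -90.040816/(13.324827*17.685460) = -0.3821

r = -0.3821


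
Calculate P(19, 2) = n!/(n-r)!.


P(19,2) = 19!/17!
= 121645100408832000/355687428096000
= 342

P(19,2) = 342


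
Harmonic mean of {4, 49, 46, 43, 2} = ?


Sum of reciprocals = 1/4 + 1/49 + 1/46 + 1/43 + 1/2 = 0.815403
HM = 5/0.815403 = 6.1319

HM = 6.1319


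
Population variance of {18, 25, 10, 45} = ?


Mean = 24.5000
Squared deviations: 42.2500, 0.2500, 210.2500, 420.2500
Sum = 673.0000
Variance = 673.0000/4 = 168.2500

Variance = 168.2500


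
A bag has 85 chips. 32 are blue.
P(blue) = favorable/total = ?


P = 32/85 = 0.3765

P = 0.3765


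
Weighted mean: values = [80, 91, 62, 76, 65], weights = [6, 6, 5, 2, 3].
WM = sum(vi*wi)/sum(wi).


Numerator = 80*6 + 91*6 + 62*5 + 76*2 + 65*3 = 1683
Denominator = 6 + 6 + 5 + 2 + 3 = 22
WM = 1683/22 = 76.5000

WM = 76.5000


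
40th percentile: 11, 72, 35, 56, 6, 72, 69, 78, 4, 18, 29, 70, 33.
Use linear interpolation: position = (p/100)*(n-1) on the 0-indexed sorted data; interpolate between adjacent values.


Sorted: 4, 6, 11, 18, 29, 33, 35, 56, 69, 70, 72, 72, 78
n = 13
Index = 40/100 * 12 = 4.8000
Lower = data[4] = 29, Upper = data[5] = 33
P40 = 29 + 0.8000*(4) = 32.2000

P40 = 32.2000


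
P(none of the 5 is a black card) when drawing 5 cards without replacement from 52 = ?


P(no black cards) = (26/52) × (25/51) × (24/50) × (23/49) × (22/48)
= 0.0253

P = 0.0253


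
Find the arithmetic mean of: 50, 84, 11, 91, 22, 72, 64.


Sum = 50 + 84 + 11 + 91 + 22 + 72 + 64 = 394
n = 7
Mean = 394/7 = 56.2857

Mean = 56.2857


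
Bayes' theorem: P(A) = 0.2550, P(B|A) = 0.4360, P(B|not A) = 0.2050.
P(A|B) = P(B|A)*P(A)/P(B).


P(B) = P(B|A)*P(A) + P(B|A')*P(A')
= 0.4360*0.2550 + 0.2050*0.7450
= 0.111180 + 0.152725 = 0.263905
P(A|B) = 0.111180/0.263905 = 0.4213

P(A|B) = 0.4213


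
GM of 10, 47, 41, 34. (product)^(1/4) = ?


Product = 10 × 47 × 41 × 34 = 655180
GM = 655180^(1/4) = 28.4505

GM = 28.4505


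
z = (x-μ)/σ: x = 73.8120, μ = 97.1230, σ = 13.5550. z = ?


z = (73.8120 - 97.1230)/13.5550
= -23.3110/13.5550
= -1.7197

z = -1.7197


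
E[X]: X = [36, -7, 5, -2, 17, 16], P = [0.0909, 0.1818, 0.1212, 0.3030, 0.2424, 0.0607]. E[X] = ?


E[X] = 36*0.0909 - 7*0.1818 + 5*0.1212 - 2*0.3030 + 17*0.2424 + 16*0.0607
= 3.2724 - 1.2726 + 0.6060 - 0.6060 + 4.1208 + 0.9712
= 7.0918

E[X] = 7.0918


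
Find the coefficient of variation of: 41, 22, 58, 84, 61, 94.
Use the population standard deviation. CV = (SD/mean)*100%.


Mean = 60.0000
SD = 24.2968
CV = (24.2968/60.0000)*100 = 40.4946%

CV = 40.4946%


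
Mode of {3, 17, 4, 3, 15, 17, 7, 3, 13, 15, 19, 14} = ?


Frequencies: 3:3, 4:1, 7:1, 13:1, 14:1, 15:2, 17:2, 19:1
Max frequency = 3
Mode = 3

Mode = 3


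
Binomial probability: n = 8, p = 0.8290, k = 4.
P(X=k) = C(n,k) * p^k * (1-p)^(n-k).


C(8,4) = 70
p^4 = 0.472300
(1-p)^4 = 0.000855
P = 70 * 0.472300 * 0.000855 = 0.0283

P(X=4) = 0.0283


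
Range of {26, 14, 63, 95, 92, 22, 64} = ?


Max = 95, Min = 14
Range = 95 - 14 = 81

Range = 81


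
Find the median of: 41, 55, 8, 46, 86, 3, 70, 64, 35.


Sorted: 3, 8, 35, 41, 46, 55, 64, 70, 86
n = 9 (odd)
Middle value = 46

Median = 46


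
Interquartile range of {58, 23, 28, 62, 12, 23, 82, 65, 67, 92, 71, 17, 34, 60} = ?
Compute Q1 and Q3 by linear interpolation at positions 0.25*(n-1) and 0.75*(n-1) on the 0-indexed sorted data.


Sorted: 12, 17, 23, 23, 28, 34, 58, 60, 62, 65, 67, 71, 82, 92
Q1 (25th %ile) = 24.2500
Q3 (75th %ile) = 66.5000
IQR = 66.5000 - 24.2500 = 42.2500

IQR = 42.2500


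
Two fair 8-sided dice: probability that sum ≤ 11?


Total outcomes = 8×8 = 64
Favorable (sum ≤ 11): 49
P = 49/64 = 0.7656

P = 0.7656


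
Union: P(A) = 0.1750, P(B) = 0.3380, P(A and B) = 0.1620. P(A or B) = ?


P(A∪B) = 0.1750 + 0.3380 - 0.1620
= 0.5130 - 0.1620
= 0.3510

P(A∪B) = 0.3510


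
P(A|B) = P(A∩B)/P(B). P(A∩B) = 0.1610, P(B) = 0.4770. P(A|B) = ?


P(A|B) = 0.1610/0.4770 = 0.3375

P(A|B) = 0.3375


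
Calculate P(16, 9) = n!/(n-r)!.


P(16,9) = 16!/7!
= 20922789888000/5040
= 4151347200

P(16,9) = 4151347200


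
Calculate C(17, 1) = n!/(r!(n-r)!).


C(17,1) = 17!/(1! × 16!)
= 355687428096000/(1 × 20922789888000)
= 17

C(17,1) = 17


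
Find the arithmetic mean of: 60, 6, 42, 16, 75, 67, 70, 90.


Sum = 60 + 6 + 42 + 16 + 75 + 67 + 70 + 90 = 426
n = 8
Mean = 426/8 = 53.2500

Mean = 53.2500


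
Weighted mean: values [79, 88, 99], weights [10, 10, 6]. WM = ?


Numerator = 79*10 + 88*10 + 99*6 = 2264
Denominator = 10 + 10 + 6 = 26
WM = 2264/26 = 87.0769

WM = 87.0769


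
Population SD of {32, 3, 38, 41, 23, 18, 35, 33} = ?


Mean = 27.8750
Variance = 138.6094
SD = sqrt(138.6094) = 11.7732

SD = 11.7732


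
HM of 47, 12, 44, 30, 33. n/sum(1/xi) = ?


Sum of reciprocals = 1/47 + 1/12 + 1/44 + 1/30 + 1/33 = 0.190974
HM = 5/0.190974 = 26.1816

HM = 26.1816


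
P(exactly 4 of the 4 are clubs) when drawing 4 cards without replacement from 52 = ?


Hypergeometric: P(X=4) = C(13,4)·C(39,0) / C(52,4)
= 715 × 1 / 270725
= 715/270725 = 0.0026

P = 0.0026


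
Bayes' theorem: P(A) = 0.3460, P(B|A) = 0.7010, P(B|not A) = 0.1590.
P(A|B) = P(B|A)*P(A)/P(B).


P(B) = P(B|A)*P(A) + P(B|A')*P(A')
= 0.7010*0.3460 + 0.1590*0.6540
= 0.242546 + 0.103986 = 0.346532
P(A|B) = 0.242546/0.346532 = 0.6999

P(A|B) = 0.6999


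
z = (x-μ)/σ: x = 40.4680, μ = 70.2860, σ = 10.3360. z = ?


z = (40.4680 - 70.2860)/10.3360
= -29.8180/10.3360
= -2.8849

z = -2.8849


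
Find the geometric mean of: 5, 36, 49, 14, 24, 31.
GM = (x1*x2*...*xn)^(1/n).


Product = 5 × 36 × 49 × 14 × 24 × 31 = 91869120
GM = 91869120^(1/6) = 21.2420

GM = 21.2420


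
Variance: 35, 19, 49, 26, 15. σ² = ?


Mean = 28.8000
Squared deviations: 38.4400, 96.0400, 408.0400, 7.8400, 190.4400
Sum = 740.8000
Variance = 740.8000/5 = 148.1600

Variance = 148.1600


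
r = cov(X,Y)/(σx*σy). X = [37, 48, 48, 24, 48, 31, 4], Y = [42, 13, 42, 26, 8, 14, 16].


Mean X = 34.2857, Mean Y = 23.0000
SD X = 15.144205, SD Y = 13.016473
Cov = 25.714286
r = 25.714286/(15.144205*13.016473) = 0.1304

r = 0.1304


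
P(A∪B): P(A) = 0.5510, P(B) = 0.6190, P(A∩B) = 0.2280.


P(A∪B) = 0.5510 + 0.6190 - 0.2280
= 1.1700 - 0.2280
= 0.9420

P(A∪B) = 0.9420


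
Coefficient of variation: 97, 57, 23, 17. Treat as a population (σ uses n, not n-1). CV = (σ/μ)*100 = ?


Mean = 48.5000
SD = 31.8865
CV = (31.8865/48.5000)*100 = 65.7454%

CV = 65.7454%


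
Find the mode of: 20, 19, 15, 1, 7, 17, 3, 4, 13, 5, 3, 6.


Frequencies: 1:1, 3:2, 4:1, 5:1, 6:1, 7:1, 13:1, 15:1, 17:1, 19:1, 20:1
Max frequency = 2
Mode = 3

Mode = 3


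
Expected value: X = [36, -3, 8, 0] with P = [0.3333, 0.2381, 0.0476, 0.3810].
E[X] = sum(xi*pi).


E[X] = 36*0.3333 - 3*0.2381 + 8*0.0476 + 0*0.3810
= 11.9988 - 0.7143 + 0.3808 + 0
= 11.6653

E[X] = 11.6653


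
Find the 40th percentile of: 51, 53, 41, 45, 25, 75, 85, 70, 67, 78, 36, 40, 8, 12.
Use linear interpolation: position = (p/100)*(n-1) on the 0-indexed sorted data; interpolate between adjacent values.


Sorted: 8, 12, 25, 36, 40, 41, 45, 51, 53, 67, 70, 75, 78, 85
n = 14
Index = 40/100 * 13 = 5.2000
Lower = data[5] = 41, Upper = data[6] = 45
P40 = 41 + 0.2000*(4) = 41.8000

P40 = 41.8000


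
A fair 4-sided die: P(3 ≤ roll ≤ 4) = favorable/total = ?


Favorable outcomes (3 ≤ roll ≤ 4): 2
Total outcomes = 4
P = 2/4 = 0.5000

P = 0.5000


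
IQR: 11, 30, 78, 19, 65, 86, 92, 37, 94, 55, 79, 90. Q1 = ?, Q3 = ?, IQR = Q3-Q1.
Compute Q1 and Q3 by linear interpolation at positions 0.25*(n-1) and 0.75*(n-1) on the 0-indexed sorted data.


Sorted: 11, 19, 30, 37, 55, 65, 78, 79, 86, 90, 92, 94
Q1 (25th %ile) = 35.2500
Q3 (75th %ile) = 87.0000
IQR = 87.0000 - 35.2500 = 51.7500

IQR = 51.7500


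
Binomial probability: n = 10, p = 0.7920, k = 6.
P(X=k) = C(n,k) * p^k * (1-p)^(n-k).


C(10,6) = 210
p^6 = 0.246803
(1-p)^4 = 0.001872
P = 210 * 0.246803 * 0.001872 = 0.0970

P(X=6) = 0.0970


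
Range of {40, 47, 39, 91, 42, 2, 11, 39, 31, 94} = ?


Max = 94, Min = 2
Range = 94 - 2 = 92

Range = 92


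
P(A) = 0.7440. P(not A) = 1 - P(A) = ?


P(not A) = 1 - 0.7440 = 0.2560

P(not A) = 0.2560


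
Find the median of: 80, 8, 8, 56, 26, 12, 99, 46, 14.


Sorted: 8, 8, 12, 14, 26, 46, 56, 80, 99
n = 9 (odd)
Middle value = 26

Median = 26


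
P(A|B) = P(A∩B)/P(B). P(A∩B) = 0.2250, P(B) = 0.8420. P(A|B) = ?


P(A|B) = 0.2250/0.8420 = 0.2672

P(A|B) = 0.2672


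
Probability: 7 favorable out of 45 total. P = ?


P = 7/45 = 0.1556

P = 0.1556


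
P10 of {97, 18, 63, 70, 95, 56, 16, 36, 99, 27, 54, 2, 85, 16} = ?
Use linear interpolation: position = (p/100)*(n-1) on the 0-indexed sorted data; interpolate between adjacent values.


Sorted: 2, 16, 16, 18, 27, 36, 54, 56, 63, 70, 85, 95, 97, 99
n = 14
Index = 10/100 * 13 = 1.3000
Lower = data[1] = 16, Upper = data[2] = 16
P10 = 16 + 0.3000*(0) = 16.0000

P10 = 16.0000


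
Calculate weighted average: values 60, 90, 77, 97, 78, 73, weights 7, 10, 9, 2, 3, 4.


Numerator = 60*7 + 90*10 + 77*9 + 97*2 + 78*3 + 73*4 = 2733
Denominator = 7 + 10 + 9 + 2 + 3 + 4 = 35
WM = 2733/35 = 78.0857

WM = 78.0857


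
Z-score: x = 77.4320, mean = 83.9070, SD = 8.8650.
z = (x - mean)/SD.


z = (77.4320 - 83.9070)/8.8650
= -6.4750/8.8650
= -0.7304

z = -0.7304


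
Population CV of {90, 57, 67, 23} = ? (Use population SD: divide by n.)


Mean = 59.2500
SD = 24.1078
CV = (24.1078/59.2500)*100 = 40.6883%

CV = 40.6883%


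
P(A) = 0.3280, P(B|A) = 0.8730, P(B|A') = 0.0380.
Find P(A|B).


P(B) = P(B|A)*P(A) + P(B|A')*P(A')
= 0.8730*0.3280 + 0.0380*0.6720
= 0.286344 + 0.025536 = 0.311880
P(A|B) = 0.286344/0.311880 = 0.9181

P(A|B) = 0.9181


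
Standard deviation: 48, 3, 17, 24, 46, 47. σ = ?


Mean = 30.8333
Variance = 299.8056
SD = sqrt(299.8056) = 17.3149

SD = 17.3149


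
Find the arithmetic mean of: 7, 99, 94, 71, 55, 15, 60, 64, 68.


Sum = 7 + 99 + 94 + 71 + 55 + 15 + 60 + 64 + 68 = 533
n = 9
Mean = 533/9 = 59.2222

Mean = 59.2222


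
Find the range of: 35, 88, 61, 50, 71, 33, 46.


Max = 88, Min = 33
Range = 88 - 33 = 55

Range = 55


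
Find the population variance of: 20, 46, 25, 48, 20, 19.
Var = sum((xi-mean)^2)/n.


Mean = 29.6667
Squared deviations: 93.4444, 266.7778, 21.7778, 336.1111, 93.4444, 113.7778
Sum = 925.3333
Variance = 925.3333/6 = 154.2222

Variance = 154.2222


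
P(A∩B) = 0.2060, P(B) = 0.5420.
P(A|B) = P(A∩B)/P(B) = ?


P(A|B) = 0.2060/0.5420 = 0.3801

P(A|B) = 0.3801


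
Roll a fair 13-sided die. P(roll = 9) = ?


Favorable outcomes (roll = 9): 1
Total outcomes = 13
P = 1/13 = 0.0769

P = 0.0769


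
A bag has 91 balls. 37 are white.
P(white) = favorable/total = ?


P = 37/91 = 0.4066

P = 0.4066


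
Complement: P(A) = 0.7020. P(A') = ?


P(not A) = 1 - 0.7020 = 0.2980

P(not A) = 0.2980


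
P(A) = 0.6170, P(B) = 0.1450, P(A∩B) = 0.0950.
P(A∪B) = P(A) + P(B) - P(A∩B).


P(A∪B) = 0.6170 + 0.1450 - 0.0950
= 0.7620 - 0.0950
= 0.6670

P(A∪B) = 0.6670


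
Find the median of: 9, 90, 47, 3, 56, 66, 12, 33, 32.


Sorted: 3, 9, 12, 32, 33, 47, 56, 66, 90
n = 9 (odd)
Middle value = 33

Median = 33


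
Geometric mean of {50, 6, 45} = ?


Product = 50 × 6 × 45 = 13500
GM = 13500^(1/3) = 23.8110

GM = 23.8110


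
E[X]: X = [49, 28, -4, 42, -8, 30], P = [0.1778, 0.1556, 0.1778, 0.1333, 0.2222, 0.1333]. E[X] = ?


E[X] = 49*0.1778 + 28*0.1556 - 4*0.1778 + 42*0.1333 - 8*0.2222 + 30*0.1333
= 8.7122 + 4.3568 - 0.7112 + 5.5986 - 1.7776 + 3.9990
= 20.1778

E[X] = 20.1778


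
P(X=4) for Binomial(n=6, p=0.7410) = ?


C(6,4) = 15
p^4 = 0.301490
(1-p)^2 = 0.067081
P = 15 * 0.301490 * 0.067081 = 0.3034

P(X=4) = 0.3034


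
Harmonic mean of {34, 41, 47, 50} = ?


Sum of reciprocals = 1/34 + 1/41 + 1/47 + 1/50 = 0.095079
HM = 4/0.095079 = 42.0705

HM = 42.0705


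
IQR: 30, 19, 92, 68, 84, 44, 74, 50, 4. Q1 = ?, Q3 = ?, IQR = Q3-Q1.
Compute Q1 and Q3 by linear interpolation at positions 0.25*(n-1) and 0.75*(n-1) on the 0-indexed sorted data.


Sorted: 4, 19, 30, 44, 50, 68, 74, 84, 92
Q1 (25th %ile) = 30.0000
Q3 (75th %ile) = 74.0000
IQR = 74.0000 - 30.0000 = 44.0000

IQR = 44.0000


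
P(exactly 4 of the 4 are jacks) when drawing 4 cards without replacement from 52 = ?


Hypergeometric: P(X=4) = C(4,4)·C(48,0) / C(52,4)
= 1 × 1 / 270725
= 1/270725 = 3.6938e-06

P = 3.6938e-06


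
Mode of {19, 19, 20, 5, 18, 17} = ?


Frequencies: 5:1, 17:1, 18:1, 19:2, 20:1
Max frequency = 2
Mode = 19

Mode = 19


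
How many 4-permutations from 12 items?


P(12,4) = 12!/8!
= 479001600/40320
= 11880

P(12,4) = 11880


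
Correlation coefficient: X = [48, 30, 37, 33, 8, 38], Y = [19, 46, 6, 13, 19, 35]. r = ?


Mean X = 32.3333, Mean Y = 23.0000
SD X = 12.229291, SD Y = 13.503086
Cov = -6.166667
r = -6.166667/(12.229291*13.503086) = -0.0373

r = -0.0373


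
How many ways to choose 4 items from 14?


C(14,4) = 14!/(4! × 10!)
= 87178291200/(24 × 3628800)
= 1001

C(14,4) = 1001


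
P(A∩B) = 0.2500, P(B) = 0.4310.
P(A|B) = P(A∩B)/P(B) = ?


P(A|B) = 0.2500/0.4310 = 0.5800

P(A|B) = 0.5800


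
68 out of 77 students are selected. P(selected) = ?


P = 68/77 = 0.8831

P = 0.8831


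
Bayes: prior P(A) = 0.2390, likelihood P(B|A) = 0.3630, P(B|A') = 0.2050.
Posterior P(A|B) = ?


P(B) = P(B|A)*P(A) + P(B|A')*P(A')
= 0.3630*0.2390 + 0.2050*0.7610
= 0.086757 + 0.156005 = 0.242762
P(A|B) = 0.086757/0.242762 = 0.3574

P(A|B) = 0.3574


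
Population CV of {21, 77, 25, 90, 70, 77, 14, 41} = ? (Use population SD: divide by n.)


Mean = 51.8750
SD = 28.0020
CV = (28.0020/51.8750)*100 = 53.9797%

CV = 53.9797%


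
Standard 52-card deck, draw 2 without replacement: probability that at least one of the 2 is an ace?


P(at least one) = 1 - P(none)
P(none) = (48/52) × (47/51) = 0.850679
P(at least one) = 1 - 0.850679 = 0.1493

P = 0.1493


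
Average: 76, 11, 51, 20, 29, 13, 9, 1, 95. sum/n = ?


Sum = 76 + 11 + 51 + 20 + 29 + 13 + 9 + 1 + 95 = 305
n = 9
Mean = 305/9 = 33.8889

Mean = 33.8889


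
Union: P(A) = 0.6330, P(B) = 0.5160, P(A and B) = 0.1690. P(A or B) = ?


P(A∪B) = 0.6330 + 0.5160 - 0.1690
= 1.1490 - 0.1690
= 0.9800

P(A∪B) = 0.9800


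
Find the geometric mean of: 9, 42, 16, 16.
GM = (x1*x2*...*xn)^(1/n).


Product = 9 × 42 × 16 × 16 = 96768
GM = 96768^(1/4) = 17.6373

GM = 17.6373


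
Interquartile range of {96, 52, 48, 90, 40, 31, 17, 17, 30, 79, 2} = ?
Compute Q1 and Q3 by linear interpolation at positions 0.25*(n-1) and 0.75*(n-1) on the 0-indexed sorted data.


Sorted: 2, 17, 17, 30, 31, 40, 48, 52, 79, 90, 96
Q1 (25th %ile) = 23.5000
Q3 (75th %ile) = 65.5000
IQR = 65.5000 - 23.5000 = 42.0000

IQR = 42.0000


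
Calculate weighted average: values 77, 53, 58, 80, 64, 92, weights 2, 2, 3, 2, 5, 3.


Numerator = 77*2 + 53*2 + 58*3 + 80*2 + 64*5 + 92*3 = 1190
Denominator = 2 + 2 + 3 + 2 + 5 + 3 = 17
WM = 1190/17 = 70.0000

WM = 70.0000


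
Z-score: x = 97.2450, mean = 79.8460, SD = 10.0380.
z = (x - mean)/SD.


z = (97.2450 - 79.8460)/10.0380
= 17.3990/10.0380
= 1.7333

z = 1.7333


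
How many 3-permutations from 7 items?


P(7,3) = 7!/4!
= 5040/24
= 210

P(7,3) = 210


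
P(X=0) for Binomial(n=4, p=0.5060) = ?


C(4,0) = 1
p^0 = 1.000000
(1-p)^4 = 0.059554
P = 1 * 1.000000 * 0.059554 = 0.0596

P(X=0) = 0.0596


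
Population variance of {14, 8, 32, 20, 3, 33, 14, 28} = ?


Mean = 19.0000
Squared deviations: 25.0000, 121.0000, 169.0000, 1.0000, 256.0000, 196.0000, 25.0000, 81.0000
Sum = 874.0000
Variance = 874.0000/8 = 109.2500

Variance = 109.2500


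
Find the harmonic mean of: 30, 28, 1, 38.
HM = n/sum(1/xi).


Sum of reciprocals = 1/30 + 1/28 + 1/1 + 1/38 = 1.095363
HM = 4/1.095363 = 3.6518

HM = 3.6518


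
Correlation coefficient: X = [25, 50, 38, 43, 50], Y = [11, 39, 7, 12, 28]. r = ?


Mean X = 41.2000, Mean Y = 19.4000
SD X = 9.282241, SD Y = 12.142487
Cov = 82.120000
r = 82.120000/(9.282241*12.142487) = 0.7286

r = 0.7286


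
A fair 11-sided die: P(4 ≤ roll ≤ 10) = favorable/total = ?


Favorable outcomes (4 ≤ roll ≤ 10): 7
Total outcomes = 11
P = 7/11 = 0.6364

P = 0.6364


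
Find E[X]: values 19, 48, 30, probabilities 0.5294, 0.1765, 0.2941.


E[X] = 19*0.5294 + 48*0.1765 + 30*0.2941
= 10.0586 + 8.4720 + 8.8230
= 27.3536

E[X] = 27.3536


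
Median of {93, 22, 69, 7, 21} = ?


Sorted: 7, 21, 22, 69, 93
n = 5 (odd)
Middle value = 22

Median = 22


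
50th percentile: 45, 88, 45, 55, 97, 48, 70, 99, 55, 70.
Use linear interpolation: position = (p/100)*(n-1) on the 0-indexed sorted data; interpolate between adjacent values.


Sorted: 45, 45, 48, 55, 55, 70, 70, 88, 97, 99
n = 10
Index = 50/100 * 9 = 4.5000
Lower = data[4] = 55, Upper = data[5] = 70
P50 = 55 + 0.5000*(15) = 62.5000

P50 = 62.5000


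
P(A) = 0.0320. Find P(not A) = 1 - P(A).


P(not A) = 1 - 0.0320 = 0.9680

P(not A) = 0.9680


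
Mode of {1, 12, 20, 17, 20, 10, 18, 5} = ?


Frequencies: 1:1, 5:1, 10:1, 12:1, 17:1, 18:1, 20:2
Max frequency = 2
Mode = 20

Mode = 20


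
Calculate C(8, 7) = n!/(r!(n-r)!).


C(8,7) = 8!/(7! × 1!)
= 40320/(5040 × 1)
= 8

C(8,7) = 8


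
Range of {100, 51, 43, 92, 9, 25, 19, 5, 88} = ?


Max = 100, Min = 5
Range = 100 - 5 = 95

Range = 95


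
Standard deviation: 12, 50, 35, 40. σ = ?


Mean = 34.2500
Variance = 194.1875
SD = sqrt(194.1875) = 13.9351

SD = 13.9351


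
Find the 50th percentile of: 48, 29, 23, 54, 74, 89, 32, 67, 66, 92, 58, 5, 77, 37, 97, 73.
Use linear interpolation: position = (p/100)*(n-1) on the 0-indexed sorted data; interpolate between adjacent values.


Sorted: 5, 23, 29, 32, 37, 48, 54, 58, 66, 67, 73, 74, 77, 89, 92, 97
n = 16
Index = 50/100 * 15 = 7.5000
Lower = data[7] = 58, Upper = data[8] = 66
P50 = 58 + 0.5000*(8) = 62.0000

P50 = 62.0000


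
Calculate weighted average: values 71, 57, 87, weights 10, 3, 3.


Numerator = 71*10 + 57*3 + 87*3 = 1142
Denominator = 10 + 3 + 3 = 16
WM = 1142/16 = 71.3750

WM = 71.3750


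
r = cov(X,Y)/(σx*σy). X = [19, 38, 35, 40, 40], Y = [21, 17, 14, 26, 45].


Mean X = 34.4000, Mean Y = 24.6000
SD X = 7.914544, SD Y = 10.965400
Cov = 28.760000
r = 28.760000/(7.914544*10.965400) = 0.3314

r = 0.3314


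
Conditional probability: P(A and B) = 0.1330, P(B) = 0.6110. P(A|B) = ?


P(A|B) = 0.1330/0.6110 = 0.2177

P(A|B) = 0.2177


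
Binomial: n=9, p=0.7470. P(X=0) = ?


C(9,0) = 1
p^0 = 1.000000
(1-p)^9 = 4.247024e-06
P = 1 * 1.000000 * 4.247024e-06 = 4.2470e-06

P(X=0) = 4.2470e-06


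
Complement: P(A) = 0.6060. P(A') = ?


P(not A) = 1 - 0.6060 = 0.3940

P(not A) = 0.3940


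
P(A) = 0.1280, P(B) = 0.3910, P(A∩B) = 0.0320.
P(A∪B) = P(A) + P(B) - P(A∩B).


P(A∪B) = 0.1280 + 0.3910 - 0.0320
= 0.5190 - 0.0320
= 0.4870

P(A∪B) = 0.4870


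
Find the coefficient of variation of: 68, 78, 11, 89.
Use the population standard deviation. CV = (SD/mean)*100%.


Mean = 61.5000
SD = 30.0874
CV = (30.0874/61.5000)*100 = 48.9226%

CV = 48.9226%


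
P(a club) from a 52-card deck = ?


13 clubs in 52 cards
P = 13/52 = 0.2500

P = 0.2500


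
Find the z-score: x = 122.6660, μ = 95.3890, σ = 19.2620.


z = (122.6660 - 95.3890)/19.2620
= 27.2770/19.2620
= 1.4161

z = 1.4161


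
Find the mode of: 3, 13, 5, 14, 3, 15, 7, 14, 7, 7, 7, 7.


Frequencies: 3:2, 5:1, 7:5, 13:1, 14:2, 15:1
Max frequency = 5
Mode = 7

Mode = 7


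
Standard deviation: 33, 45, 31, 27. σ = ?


Mean = 34.0000
Variance = 45.0000
SD = sqrt(45.0000) = 6.7082

SD = 6.7082


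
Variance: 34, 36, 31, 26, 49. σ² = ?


Mean = 35.2000
Squared deviations: 1.4400, 0.6400, 17.6400, 84.6400, 190.4400
Sum = 294.8000
Variance = 294.8000/5 = 58.9600

Variance = 58.9600


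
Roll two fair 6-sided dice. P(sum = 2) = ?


Total outcomes = 6×6 = 36
Favorable (sum = 2): 1
P = 1/36 = 0.0278

P = 0.0278


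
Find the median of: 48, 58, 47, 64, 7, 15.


Sorted: 7, 15, 47, 48, 58, 64
n = 6 (even)
Middle values: 47 and 48
Median = (47+48)/2 = 47.5000

Median = 47.5000


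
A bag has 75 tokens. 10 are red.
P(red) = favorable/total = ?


P = 10/75 = 0.1333

P = 0.1333


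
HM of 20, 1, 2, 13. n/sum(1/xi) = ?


Sum of reciprocals = 1/20 + 1/1 + 1/2 + 1/13 = 1.626923
HM = 4/1.626923 = 2.4586

HM = 2.4586


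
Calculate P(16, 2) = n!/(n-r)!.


P(16,2) = 16!/14!
= 20922789888000/87178291200
= 240

P(16,2) = 240


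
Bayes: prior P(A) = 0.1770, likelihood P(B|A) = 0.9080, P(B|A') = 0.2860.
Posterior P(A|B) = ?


P(B) = P(B|A)*P(A) + P(B|A')*P(A')
= 0.9080*0.1770 + 0.2860*0.8230
= 0.160716 + 0.235378 = 0.396094
P(A|B) = 0.160716/0.396094 = 0.4058

P(A|B) = 0.4058


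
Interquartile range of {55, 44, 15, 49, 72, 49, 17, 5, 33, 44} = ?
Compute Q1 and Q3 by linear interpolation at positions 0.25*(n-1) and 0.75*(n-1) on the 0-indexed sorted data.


Sorted: 5, 15, 17, 33, 44, 44, 49, 49, 55, 72
Q1 (25th %ile) = 21.0000
Q3 (75th %ile) = 49.0000
IQR = 49.0000 - 21.0000 = 28.0000

IQR = 28.0000


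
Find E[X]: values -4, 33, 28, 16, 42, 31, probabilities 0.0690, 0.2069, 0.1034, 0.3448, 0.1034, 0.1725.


E[X] = -4*0.0690 + 33*0.2069 + 28*0.1034 + 16*0.3448 + 42*0.1034 + 31*0.1725
= -0.2760 + 6.8277 + 2.8952 + 5.5168 + 4.3428 + 5.3475
= 24.6540

E[X] = 24.6540


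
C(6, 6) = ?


C(6,6) = 6!/(6! × 0!)
= 720/(720 × 1)
= 1

C(6,6) = 1


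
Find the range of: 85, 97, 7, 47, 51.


Max = 97, Min = 7
Range = 97 - 7 = 90

Range = 90


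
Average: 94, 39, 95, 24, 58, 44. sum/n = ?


Sum = 94 + 39 + 95 + 24 + 58 + 44 = 354
n = 6
Mean = 354/6 = 59.0000

Mean = 59.0000


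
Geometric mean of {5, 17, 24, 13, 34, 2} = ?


Product = 5 × 17 × 24 × 13 × 34 × 2 = 1803360
GM = 1803360^(1/6) = 11.0327

GM = 11.0327


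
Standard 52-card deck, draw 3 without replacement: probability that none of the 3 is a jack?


P(no jacks) = (48/52) × (47/51) × (46/50)
= 0.7826

P = 0.7826


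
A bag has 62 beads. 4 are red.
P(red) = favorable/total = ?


P = 4/62 = 0.0645

P = 0.0645


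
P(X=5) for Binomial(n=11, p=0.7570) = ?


C(11,5) = 462
p^5 = 0.248588
(1-p)^6 = 0.000206
P = 462 * 0.248588 * 0.000206 = 0.0236

P(X=5) = 0.0236


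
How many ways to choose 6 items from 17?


C(17,6) = 17!/(6! × 11!)
= 355687428096000/(720 × 39916800)
= 12376

C(17,6) = 12376


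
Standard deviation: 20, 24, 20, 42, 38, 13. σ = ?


Mean = 26.1667
Variance = 107.4722
SD = sqrt(107.4722) = 10.3669

SD = 10.3669


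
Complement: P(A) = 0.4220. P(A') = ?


P(not A) = 1 - 0.4220 = 0.5780

P(not A) = 0.5780


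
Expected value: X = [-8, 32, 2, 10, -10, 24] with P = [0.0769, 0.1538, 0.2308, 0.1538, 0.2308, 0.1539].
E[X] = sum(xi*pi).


E[X] = -8*0.0769 + 32*0.1538 + 2*0.2308 + 10*0.1538 - 10*0.2308 + 24*0.1539
= -0.6152 + 4.9216 + 0.4616 + 1.5380 - 2.3080 + 3.6936
= 7.6916

E[X] = 7.6916


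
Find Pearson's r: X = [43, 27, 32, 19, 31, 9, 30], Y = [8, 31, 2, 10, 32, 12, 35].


Mean X = 27.2857, Mean Y = 18.5714
SD X = 9.952951, SD Y = 12.579543
Cov = 5.408163
r = 5.408163/(9.952951*12.579543) = 0.0432

r = 0.0432


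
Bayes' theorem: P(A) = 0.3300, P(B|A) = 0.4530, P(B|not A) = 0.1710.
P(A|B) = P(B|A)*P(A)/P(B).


P(B) = P(B|A)*P(A) + P(B|A')*P(A')
= 0.4530*0.3300 + 0.1710*0.6700
= 0.149490 + 0.114570 = 0.264060
P(A|B) = 0.149490/0.264060 = 0.5661

P(A|B) = 0.5661


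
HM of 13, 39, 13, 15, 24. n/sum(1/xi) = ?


Sum of reciprocals = 1/13 + 1/39 + 1/13 + 1/15 + 1/24 = 0.287821
HM = 5/0.287821 = 17.3719

HM = 17.3719


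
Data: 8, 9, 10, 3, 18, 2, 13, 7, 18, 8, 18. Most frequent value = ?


Frequencies: 2:1, 3:1, 7:1, 8:2, 9:1, 10:1, 13:1, 18:3
Max frequency = 3
Mode = 18

Mode = 18


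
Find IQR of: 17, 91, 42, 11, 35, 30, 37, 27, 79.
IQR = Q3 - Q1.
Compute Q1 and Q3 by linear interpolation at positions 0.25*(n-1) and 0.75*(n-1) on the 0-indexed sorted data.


Sorted: 11, 17, 27, 30, 35, 37, 42, 79, 91
Q1 (25th %ile) = 27.0000
Q3 (75th %ile) = 42.0000
IQR = 42.0000 - 27.0000 = 15.0000

IQR = 15.0000


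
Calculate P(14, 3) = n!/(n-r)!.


P(14,3) = 14!/11!
= 87178291200/39916800
= 2184

P(14,3) = 2184


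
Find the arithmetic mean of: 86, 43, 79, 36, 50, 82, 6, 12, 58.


Sum = 86 + 43 + 79 + 36 + 50 + 82 + 6 + 12 + 58 = 452
n = 9
Mean = 452/9 = 50.2222

Mean = 50.2222


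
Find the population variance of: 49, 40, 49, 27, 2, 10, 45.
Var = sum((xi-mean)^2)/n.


Mean = 31.7143
Squared deviations: 298.7959, 68.6531, 298.7959, 22.2245, 882.9388, 471.5102, 176.5102
Sum = 2219.4286
Variance = 2219.4286/7 = 317.0612

Variance = 317.0612


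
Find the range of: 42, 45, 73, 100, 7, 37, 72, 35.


Max = 100, Min = 7
Range = 100 - 7 = 93

Range = 93


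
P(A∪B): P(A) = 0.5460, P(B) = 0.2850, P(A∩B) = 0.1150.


P(A∪B) = 0.5460 + 0.2850 - 0.1150
= 0.8310 - 0.1150
= 0.7160

P(A∪B) = 0.7160


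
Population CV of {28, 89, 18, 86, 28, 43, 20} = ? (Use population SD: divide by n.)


Mean = 44.5714
SD = 28.1621
CV = (28.1621/44.5714)*100 = 63.1841%

CV = 63.1841%


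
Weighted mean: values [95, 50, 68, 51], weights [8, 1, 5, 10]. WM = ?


Numerator = 95*8 + 50*1 + 68*5 + 51*10 = 1660
Denominator = 8 + 1 + 5 + 10 = 24
WM = 1660/24 = 69.1667

WM = 69.1667
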